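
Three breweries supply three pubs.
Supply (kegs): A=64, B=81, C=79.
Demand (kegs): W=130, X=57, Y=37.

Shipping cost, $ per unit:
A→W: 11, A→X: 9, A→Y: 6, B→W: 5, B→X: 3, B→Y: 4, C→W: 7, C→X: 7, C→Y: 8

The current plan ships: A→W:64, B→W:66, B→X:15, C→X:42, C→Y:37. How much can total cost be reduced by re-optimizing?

Current plan cost = 64·11 + 66·5 + 15·3 + 42·7 + 37·8 = $1669.
Optimal plan:
  A–X: 27 × $9 = $243
  A–Y: 37 × $6 = $222
  B–W: 51 × $5 = $255
  B–X: 30 × $3 = $90
  C–W: 79 × $7 = $553
Optimal cost = $1363.
Saving = 1669 − 1363 = $306.

306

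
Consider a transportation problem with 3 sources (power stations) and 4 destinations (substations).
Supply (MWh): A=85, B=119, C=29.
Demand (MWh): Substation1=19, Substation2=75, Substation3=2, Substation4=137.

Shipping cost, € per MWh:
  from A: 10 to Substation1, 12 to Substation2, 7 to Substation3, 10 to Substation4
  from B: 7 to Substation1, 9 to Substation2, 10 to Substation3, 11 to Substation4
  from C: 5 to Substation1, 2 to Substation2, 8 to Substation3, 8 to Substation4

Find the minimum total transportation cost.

One minimum-cost allocation:
  A to Substation3: 2 × €7 = €14
  A to Substation4: 83 × €10 = €830
  B to Substation1: 19 × €7 = €133
  B to Substation2: 46 × €9 = €414
  B to Substation4: 54 × €11 = €594
  C to Substation2: 29 × €2 = €58
Total = 14 + 830 + 133 + 414 + 594 + 58 = €2043.
(Supply check: A ships 85; B ships 119; C ships 29.)

2043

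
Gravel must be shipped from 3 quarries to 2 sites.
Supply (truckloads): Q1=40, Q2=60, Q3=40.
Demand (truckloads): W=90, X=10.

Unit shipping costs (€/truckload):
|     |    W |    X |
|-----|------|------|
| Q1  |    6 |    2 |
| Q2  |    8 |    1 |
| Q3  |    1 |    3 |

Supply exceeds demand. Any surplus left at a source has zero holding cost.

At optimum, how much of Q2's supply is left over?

An optimal plan:
  Q1->W: 40 × €6 = €240
  Q2->W: 10 × €8 = €80
  Q2->X: 10 × €1 = €10
  Q3->W: 40 × €1 = €40
Total cost = €370.
Q2 ships 20 of its 60, leaving 40.

40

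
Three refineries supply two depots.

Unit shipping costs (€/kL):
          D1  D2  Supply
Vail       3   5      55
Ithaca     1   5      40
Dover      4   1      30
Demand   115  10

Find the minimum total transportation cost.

One minimum-cost allocation:
  Vail→D1: 55 × €3 = €165
  Ithaca→D1: 40 × €1 = €40
  Dover→D1: 20 × €4 = €80
  Dover→D2: 10 × €1 = €10
Total = 165 + 40 + 80 + 10 = €295.

295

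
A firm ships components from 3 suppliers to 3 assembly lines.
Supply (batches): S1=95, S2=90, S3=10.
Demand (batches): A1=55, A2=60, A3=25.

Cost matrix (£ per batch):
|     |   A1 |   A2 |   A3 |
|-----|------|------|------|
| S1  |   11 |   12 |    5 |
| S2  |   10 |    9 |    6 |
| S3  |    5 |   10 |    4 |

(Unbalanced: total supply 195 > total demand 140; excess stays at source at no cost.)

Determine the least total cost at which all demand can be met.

1180

A cheapest plan:
  S1–A1: 15 batches
  S1–A3: 25 batches
  S2–A1: 30 batches
  S2–A2: 60 batches
  S3–A1: 10 batches
Total cost = £1180.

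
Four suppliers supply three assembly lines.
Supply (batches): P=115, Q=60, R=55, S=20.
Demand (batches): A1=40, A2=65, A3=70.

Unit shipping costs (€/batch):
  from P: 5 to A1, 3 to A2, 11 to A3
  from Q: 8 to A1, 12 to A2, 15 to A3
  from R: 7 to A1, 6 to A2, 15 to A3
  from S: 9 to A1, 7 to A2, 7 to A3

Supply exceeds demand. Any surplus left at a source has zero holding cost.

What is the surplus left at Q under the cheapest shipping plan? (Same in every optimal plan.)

60

An optimal plan:
  P→A2: 65 × €3 = €195
  P→A3: 50 × €11 = €550
  R→A1: 40 × €7 = €280
  S→A3: 20 × €7 = €140
Total cost = €1165.
Q ships 0 of its 60, leaving 60.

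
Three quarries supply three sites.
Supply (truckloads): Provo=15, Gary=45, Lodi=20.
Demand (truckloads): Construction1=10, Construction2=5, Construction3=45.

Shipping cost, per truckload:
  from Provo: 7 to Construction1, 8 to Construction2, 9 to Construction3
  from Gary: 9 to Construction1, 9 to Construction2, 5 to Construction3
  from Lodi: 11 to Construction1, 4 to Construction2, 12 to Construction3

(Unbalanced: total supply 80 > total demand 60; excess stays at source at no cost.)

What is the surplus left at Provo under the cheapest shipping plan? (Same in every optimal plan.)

An optimal plan:
  Provo to Construction1: 10 × 7 = 70
  Gary to Construction3: 45 × 5 = 225
  Lodi to Construction2: 5 × 4 = 20
Total cost = 315.
Provo ships 10 of its 15, leaving 5.

5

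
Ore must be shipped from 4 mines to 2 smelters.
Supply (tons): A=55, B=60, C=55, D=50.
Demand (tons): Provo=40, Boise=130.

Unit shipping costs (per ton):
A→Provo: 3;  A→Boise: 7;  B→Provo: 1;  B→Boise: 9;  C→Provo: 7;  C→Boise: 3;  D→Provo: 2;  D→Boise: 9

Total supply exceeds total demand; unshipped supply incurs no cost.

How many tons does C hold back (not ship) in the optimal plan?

Minimum-cost shipments:
  A->Boise: 55 × 7 = 385
  B->Provo: 40 × 1 = 40
  B->Boise: 20 × 9 = 180
  C->Boise: 55 × 3 = 165
Total cost = 770.
C ships 55 of its 55, leaving 0.

0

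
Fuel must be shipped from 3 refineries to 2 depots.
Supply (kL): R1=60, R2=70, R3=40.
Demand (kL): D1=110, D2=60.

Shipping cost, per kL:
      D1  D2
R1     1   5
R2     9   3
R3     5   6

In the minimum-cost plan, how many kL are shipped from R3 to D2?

The minimum-cost plan:
  R1→D1: 60 kL
  R2→D1: 10 kL
  R2→D2: 60 kL
  R3→D1: 40 kL
Total cost = 530.
The route R3→D2 is not used.

0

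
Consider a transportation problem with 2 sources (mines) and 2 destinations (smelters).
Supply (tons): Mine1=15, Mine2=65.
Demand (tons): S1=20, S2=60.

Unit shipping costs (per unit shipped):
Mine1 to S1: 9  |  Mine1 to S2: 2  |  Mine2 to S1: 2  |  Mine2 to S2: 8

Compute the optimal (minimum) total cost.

430

A cheapest plan:
  Mine1 to S2: 15 × 2 = 30
  Mine2 to S1: 20 × 2 = 40
  Mine2 to S2: 45 × 8 = 360
Total = 30 + 40 + 360 = 430.
(Supply check: Mine1 ships 15; Mine2 ships 65.)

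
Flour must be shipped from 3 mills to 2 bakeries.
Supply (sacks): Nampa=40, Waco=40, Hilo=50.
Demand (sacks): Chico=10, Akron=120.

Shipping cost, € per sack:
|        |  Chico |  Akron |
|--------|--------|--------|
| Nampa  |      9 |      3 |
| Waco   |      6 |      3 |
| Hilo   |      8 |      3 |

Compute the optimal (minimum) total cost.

Optimal allocation:
  Nampa->Akron: 40 × €3 = €120
  Waco->Chico: 10 × €6 = €60
  Waco->Akron: 30 × €3 = €90
  Hilo->Akron: 50 × €3 = €150
Total = 120 + 60 + 90 + 150 = €420.
(Supply check: Nampa ships 40; Waco ships 40; Hilo ships 50.)

420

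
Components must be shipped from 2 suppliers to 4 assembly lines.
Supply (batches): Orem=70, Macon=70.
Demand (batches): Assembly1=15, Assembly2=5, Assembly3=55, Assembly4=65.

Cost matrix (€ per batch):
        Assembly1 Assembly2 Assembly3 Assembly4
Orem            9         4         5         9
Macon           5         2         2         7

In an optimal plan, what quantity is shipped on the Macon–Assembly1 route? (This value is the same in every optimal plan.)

The minimum-cost plan:
  Orem to Assembly2: 5 × €4 = €20
  Orem to Assembly4: 65 × €9 = €585
  Macon to Assembly1: 15 × €5 = €75
  Macon to Assembly3: 55 × €2 = €110
Total cost = €790.
So Macon→Assembly1 carries 15 batches.

15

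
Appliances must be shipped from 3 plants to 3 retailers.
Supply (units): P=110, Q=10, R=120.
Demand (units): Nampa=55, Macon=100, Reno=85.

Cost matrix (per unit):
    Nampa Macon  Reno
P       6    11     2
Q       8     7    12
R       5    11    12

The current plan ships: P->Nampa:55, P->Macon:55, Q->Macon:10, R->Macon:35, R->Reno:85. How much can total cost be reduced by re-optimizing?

Current plan cost = 55·6 + 55·11 + 10·7 + 35·11 + 85·12 = 2410.
Optimal plan:
  P to Macon: 25 × 11 = 275
  P to Reno: 85 × 2 = 170
  Q to Macon: 10 × 7 = 70
  R to Nampa: 55 × 5 = 275
  R to Macon: 65 × 11 = 715
Optimal cost = 1505.
Saving = 2410 − 1505 = 905.

905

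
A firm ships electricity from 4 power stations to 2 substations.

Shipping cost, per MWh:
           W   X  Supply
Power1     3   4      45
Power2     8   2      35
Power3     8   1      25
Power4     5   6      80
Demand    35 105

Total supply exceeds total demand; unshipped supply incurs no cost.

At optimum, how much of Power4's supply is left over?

45

Minimum-cost shipments:
  Power1→X: 45 × 4 = 180
  Power2→X: 35 × 2 = 70
  Power3→X: 25 × 1 = 25
  Power4→W: 35 × 5 = 175
Total cost = 450.
Power4 ships 35 of its 80, leaving 45.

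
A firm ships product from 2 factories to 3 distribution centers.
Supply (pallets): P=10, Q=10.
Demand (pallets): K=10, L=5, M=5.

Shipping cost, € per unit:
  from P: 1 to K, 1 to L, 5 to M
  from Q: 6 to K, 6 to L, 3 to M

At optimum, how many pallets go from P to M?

Optimal shipments:
  P->K: 5 × €1 = €5
  P->L: 5 × €1 = €5
  Q->K: 5 × €6 = €30
  Q->M: 5 × €3 = €15
Total cost = €55.
The route P→M is not used.

0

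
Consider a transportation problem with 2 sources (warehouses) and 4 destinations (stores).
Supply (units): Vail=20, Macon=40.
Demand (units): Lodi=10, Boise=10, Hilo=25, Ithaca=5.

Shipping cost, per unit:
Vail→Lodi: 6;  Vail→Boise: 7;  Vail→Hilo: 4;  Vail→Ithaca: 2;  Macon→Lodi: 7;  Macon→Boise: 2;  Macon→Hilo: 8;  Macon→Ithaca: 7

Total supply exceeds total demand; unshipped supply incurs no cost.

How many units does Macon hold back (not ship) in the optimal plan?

10

Minimum-cost shipments:
  Vail->Hilo: 15 × 4 = 60
  Vail->Ithaca: 5 × 2 = 10
  Macon->Lodi: 10 × 7 = 70
  Macon->Boise: 10 × 2 = 20
  Macon->Hilo: 10 × 8 = 80
Total cost = 240.
Macon ships 30 of its 40, leaving 10.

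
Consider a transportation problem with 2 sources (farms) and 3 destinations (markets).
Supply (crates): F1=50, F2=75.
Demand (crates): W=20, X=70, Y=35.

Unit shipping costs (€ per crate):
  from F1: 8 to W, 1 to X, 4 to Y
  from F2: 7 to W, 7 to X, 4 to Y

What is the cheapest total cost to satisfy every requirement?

470

A cheapest plan:
  F1 to X: 50 × €1 = €50
  F2 to W: 20 × €7 = €140
  F2 to X: 20 × €7 = €140
  F2 to Y: 35 × €4 = €140
Total = 50 + 140 + 140 + 140 = €470.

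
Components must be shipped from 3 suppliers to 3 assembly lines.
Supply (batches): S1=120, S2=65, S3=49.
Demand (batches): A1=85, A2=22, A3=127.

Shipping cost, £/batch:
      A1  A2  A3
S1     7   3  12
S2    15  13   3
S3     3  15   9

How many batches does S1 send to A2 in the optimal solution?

Solving gives:
  S1→A1: 36 batches
  S1→A2: 22 batches
  S1→A3: 62 batches
  S2→A3: 65 batches
  S3→A1: 49 batches
Total cost = £1404.
So S1→A2 carries 22 batches.

22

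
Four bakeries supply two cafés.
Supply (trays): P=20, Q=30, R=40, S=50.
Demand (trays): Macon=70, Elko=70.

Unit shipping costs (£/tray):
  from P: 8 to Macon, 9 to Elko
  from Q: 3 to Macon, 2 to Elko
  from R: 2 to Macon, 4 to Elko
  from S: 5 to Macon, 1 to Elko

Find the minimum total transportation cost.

A cheapest plan:
  P–Macon: 20 trays
  Q–Macon: 10 trays
  Q–Elko: 20 trays
  R–Macon: 40 trays
  S–Elko: 50 trays
Total cost = £360.
(Supply check: P ships 20; Q ships 30; R ships 40; S ships 50.)

360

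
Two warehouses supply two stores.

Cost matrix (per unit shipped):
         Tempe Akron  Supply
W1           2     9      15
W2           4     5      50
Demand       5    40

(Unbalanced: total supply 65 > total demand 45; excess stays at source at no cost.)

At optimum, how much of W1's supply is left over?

10

An optimal plan:
  W1->Tempe: 5 × 2 = 10
  W2->Akron: 40 × 5 = 200
Total cost = 210.
W1 ships 5 of its 15, leaving 10.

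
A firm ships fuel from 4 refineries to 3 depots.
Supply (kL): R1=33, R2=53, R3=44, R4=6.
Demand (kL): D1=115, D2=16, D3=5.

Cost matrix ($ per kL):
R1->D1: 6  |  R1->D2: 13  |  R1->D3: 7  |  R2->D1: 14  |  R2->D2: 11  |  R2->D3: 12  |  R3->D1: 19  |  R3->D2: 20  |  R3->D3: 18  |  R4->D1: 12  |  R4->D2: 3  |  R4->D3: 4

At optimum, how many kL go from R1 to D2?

0

The minimum-cost plan:
  R1→D1: 33 × $6 = $198
  R2→D1: 38 × $14 = $532
  R2→D2: 15 × $11 = $165
  R3→D1: 44 × $19 = $836
  R4→D2: 1 × $3 = $3
  R4→D3: 5 × $4 = $20
Total cost = $1754.
The route R1→D2 is not used.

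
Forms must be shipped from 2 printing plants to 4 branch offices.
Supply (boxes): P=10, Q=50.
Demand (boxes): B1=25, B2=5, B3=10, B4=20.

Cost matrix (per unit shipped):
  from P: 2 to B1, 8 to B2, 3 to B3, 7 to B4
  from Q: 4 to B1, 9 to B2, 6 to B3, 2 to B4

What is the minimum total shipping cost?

Optimal allocation:
  P to B3: 10 × 3 = 30
  Q to B1: 25 × 4 = 100
  Q to B2: 5 × 9 = 45
  Q to B4: 20 × 2 = 40
Total = 30 + 100 + 45 + 40 = 215.

215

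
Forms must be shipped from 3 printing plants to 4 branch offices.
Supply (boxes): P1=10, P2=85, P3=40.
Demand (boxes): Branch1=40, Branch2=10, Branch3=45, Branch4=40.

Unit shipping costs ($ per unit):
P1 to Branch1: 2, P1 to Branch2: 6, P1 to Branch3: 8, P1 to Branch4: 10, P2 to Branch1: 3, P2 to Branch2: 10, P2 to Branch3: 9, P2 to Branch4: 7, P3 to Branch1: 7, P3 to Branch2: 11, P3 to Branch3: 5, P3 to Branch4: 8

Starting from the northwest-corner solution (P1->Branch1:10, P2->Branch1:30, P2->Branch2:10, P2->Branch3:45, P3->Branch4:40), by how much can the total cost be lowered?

Current plan cost = 10·2 + 30·3 + 10·10 + 45·9 + 40·8 = $935.
Optimal plan:
  P1->Branch2: 10 × $6 = $60
  P2->Branch1: 40 × $3 = $120
  P2->Branch3: 5 × $9 = $45
  P2->Branch4: 40 × $7 = $280
  P3->Branch3: 40 × $5 = $200
Optimal cost = $705.
Saving = 935 − 705 = $230.

230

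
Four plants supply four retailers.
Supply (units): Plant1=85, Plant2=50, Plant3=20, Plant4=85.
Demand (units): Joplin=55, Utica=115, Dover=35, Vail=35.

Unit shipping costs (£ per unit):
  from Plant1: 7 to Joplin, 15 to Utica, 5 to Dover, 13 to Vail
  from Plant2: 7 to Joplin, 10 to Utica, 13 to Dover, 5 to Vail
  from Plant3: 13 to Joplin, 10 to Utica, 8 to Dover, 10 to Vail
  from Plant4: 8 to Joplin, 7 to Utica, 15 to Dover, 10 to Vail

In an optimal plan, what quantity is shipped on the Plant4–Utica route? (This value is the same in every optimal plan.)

85

Solving gives:
  Plant1→Joplin: 50 × £7 = £350
  Plant1→Dover: 35 × £5 = £175
  Plant2→Joplin: 5 × £7 = £35
  Plant2→Utica: 10 × £10 = £100
  Plant2→Vail: 35 × £5 = £175
  Plant3→Utica: 20 × £10 = £200
  Plant4→Utica: 85 × £7 = £595
Total cost = £1630.
So Plant4→Utica carries 85 units.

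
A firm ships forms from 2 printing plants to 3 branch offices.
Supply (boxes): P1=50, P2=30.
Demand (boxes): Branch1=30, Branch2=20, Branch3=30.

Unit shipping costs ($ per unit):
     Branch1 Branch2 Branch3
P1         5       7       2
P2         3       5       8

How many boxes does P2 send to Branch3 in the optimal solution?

0

Solving gives:
  P1 to Branch1: 20 × $5 = $100
  P1 to Branch3: 30 × $2 = $60
  P2 to Branch1: 10 × $3 = $30
  P2 to Branch2: 20 × $5 = $100
Total cost = $290.
The route P2→Branch3 is not used.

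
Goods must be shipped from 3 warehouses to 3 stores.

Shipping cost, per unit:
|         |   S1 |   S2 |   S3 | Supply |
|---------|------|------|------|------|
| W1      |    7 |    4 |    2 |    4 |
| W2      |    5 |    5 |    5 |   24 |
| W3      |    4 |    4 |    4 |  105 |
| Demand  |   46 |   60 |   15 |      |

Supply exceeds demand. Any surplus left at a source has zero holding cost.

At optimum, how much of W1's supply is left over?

0

Minimum-cost shipments:
  W1 to S3: 4 × 2 = 8
  W2 to S2: 12 × 5 = 60
  W3 to S1: 46 × 4 = 184
  W3 to S2: 48 × 4 = 192
  W3 to S3: 11 × 4 = 44
Total cost = 488.
W1 ships 4 of its 4, leaving 0.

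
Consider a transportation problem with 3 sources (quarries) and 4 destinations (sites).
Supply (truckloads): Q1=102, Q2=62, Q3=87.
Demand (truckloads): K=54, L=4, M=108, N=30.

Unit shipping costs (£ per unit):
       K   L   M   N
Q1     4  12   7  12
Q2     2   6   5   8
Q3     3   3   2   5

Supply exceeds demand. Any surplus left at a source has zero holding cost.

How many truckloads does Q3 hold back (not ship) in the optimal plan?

An optimal plan:
  Q1 to M: 47 × £7 = £329
  Q2 to K: 54 × £2 = £108
  Q2 to L: 4 × £6 = £24
  Q2 to M: 4 × £5 = £20
  Q3 to M: 57 × £2 = £114
  Q3 to N: 30 × £5 = £150
Total cost = £745.
Q3 ships 87 of its 87, leaving 0.

0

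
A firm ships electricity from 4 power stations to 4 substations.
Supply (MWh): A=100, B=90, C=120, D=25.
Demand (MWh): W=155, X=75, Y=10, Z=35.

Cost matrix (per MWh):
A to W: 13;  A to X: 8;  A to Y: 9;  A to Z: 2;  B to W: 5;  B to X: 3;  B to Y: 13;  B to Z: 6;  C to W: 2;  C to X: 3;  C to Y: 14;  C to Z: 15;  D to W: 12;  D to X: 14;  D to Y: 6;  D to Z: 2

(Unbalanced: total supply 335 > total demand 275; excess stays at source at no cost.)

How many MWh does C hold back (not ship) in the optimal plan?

0

An optimal plan:
  A–X: 20 × 8 = 160
  A–Z: 35 × 2 = 70
  B–W: 35 × 5 = 175
  B–X: 55 × 3 = 165
  C–W: 120 × 2 = 240
  D–Y: 10 × 6 = 60
Total cost = 870.
C ships 120 of its 120, leaving 0.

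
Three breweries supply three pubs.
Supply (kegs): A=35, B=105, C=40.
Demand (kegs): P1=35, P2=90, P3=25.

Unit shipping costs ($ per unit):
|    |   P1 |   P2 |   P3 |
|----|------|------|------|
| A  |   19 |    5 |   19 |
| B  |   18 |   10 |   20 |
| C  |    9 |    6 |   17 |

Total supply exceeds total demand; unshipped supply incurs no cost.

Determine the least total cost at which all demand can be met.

An optimal shipping plan:
  A to P2: 35 × $5 = $175
  B to P2: 50 × $10 = $500
  B to P3: 25 × $20 = $500
  C to P1: 35 × $9 = $315
  C to P2: 5 × $6 = $30
Total = 175 + 500 + 500 + 315 + 30 = $1520.

1520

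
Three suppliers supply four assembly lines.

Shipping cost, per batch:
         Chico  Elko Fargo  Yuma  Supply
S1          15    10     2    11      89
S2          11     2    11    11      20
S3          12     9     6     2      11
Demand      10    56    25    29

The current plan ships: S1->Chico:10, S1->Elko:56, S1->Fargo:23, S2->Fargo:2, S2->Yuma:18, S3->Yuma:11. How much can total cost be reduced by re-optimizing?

Current plan cost = 10·15 + 56·10 + 23·2 + 2·11 + 18·11 + 11·2 = 998.
Optimal plan:
  S1->Chico: 10 × 15 = 150
  S1->Elko: 36 × 10 = 360
  S1->Fargo: 25 × 2 = 50
  S1->Yuma: 18 × 11 = 198
  S2->Elko: 20 × 2 = 40
  S3->Yuma: 11 × 2 = 22
Optimal cost = 820.
Saving = 998 − 820 = 178.

178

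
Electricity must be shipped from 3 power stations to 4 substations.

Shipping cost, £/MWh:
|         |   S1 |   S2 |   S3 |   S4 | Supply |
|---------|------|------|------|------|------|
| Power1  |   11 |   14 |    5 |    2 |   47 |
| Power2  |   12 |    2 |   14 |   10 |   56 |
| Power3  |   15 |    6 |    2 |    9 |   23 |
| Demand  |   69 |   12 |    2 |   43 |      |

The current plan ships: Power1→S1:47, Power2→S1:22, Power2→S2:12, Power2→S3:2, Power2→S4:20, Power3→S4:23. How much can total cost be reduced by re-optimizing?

Current plan cost = 47·11 + 22·12 + 12·2 + 2·14 + 20·10 + 23·9 = £1240.
Optimal plan:
  Power1–S1: 4 × £11 = £44
  Power1–S4: 43 × £2 = £86
  Power2–S1: 44 × £12 = £528
  Power2–S2: 12 × £2 = £24
  Power3–S1: 21 × £15 = £315
  Power3–S3: 2 × £2 = £4
Optimal cost = £1001.
Saving = 1240 − 1001 = £239.

239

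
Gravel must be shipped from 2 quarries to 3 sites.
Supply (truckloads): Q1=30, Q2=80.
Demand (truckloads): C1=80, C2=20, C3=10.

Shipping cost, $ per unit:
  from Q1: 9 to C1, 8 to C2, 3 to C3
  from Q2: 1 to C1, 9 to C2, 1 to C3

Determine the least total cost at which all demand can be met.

A cheapest plan:
  Q1->C2: 20 × $8 = $160
  Q1->C3: 10 × $3 = $30
  Q2->C1: 80 × $1 = $80
Total = 160 + 30 + 80 = $270.

270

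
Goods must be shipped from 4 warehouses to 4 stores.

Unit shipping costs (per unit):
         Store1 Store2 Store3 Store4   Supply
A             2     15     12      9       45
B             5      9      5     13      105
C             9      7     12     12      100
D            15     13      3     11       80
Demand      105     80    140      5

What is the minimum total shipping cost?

An optimal shipping plan:
  A–Store1: 45 units
  B–Store1: 45 units
  B–Store3: 60 units
  C–Store1: 15 units
  C–Store2: 80 units
  C–Store4: 5 units
  D–Store3: 80 units
Total cost = 1610.
(Supply check: A ships 45; B ships 105; C ships 100; D ships 80.)

1610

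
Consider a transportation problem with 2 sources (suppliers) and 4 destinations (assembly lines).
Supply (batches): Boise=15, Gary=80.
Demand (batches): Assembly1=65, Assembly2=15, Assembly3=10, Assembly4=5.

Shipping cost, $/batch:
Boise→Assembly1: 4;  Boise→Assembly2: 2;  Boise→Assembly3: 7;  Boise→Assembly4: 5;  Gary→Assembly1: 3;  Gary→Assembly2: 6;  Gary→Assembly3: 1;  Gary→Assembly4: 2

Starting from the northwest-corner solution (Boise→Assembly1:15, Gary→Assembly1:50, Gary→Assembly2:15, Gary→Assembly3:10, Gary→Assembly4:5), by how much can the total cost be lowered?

75

Current plan cost = 15·4 + 50·3 + 15·6 + 10·1 + 5·2 = $320.
Optimal plan:
  Boise–Assembly2: 15 × $2 = $30
  Gary–Assembly1: 65 × $3 = $195
  Gary–Assembly3: 10 × $1 = $10
  Gary–Assembly4: 5 × $2 = $10
Optimal cost = $245.
Saving = 320 − 245 = $75.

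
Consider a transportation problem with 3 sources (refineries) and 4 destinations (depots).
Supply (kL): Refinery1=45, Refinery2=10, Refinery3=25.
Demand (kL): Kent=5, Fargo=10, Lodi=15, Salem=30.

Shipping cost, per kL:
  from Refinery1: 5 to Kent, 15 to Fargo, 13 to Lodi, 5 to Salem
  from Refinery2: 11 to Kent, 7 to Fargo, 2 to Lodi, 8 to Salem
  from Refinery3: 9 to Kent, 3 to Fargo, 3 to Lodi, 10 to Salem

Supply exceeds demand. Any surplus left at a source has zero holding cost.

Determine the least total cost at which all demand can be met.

A cheapest plan:
  Refinery1→Kent: 5 kL
  Refinery1→Salem: 30 kL
  Refinery2→Lodi: 10 kL
  Refinery3→Fargo: 10 kL
  Refinery3→Lodi: 5 kL
Total cost = 240.
(Supply check: Refinery1 ships 35; Refinery2 ships 10; Refinery3 ships 15.)

240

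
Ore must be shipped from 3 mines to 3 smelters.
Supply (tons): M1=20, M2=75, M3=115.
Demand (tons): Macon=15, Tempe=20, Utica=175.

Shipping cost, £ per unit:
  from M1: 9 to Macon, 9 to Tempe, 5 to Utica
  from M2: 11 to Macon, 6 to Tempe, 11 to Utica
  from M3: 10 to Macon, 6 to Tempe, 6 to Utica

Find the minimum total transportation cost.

An optimal shipping plan:
  M1 to Utica: 20 × £5 = £100
  M2 to Macon: 15 × £11 = £165
  M2 to Tempe: 20 × £6 = £120
  M2 to Utica: 40 × £11 = £440
  M3 to Utica: 115 × £6 = £690
Total = 100 + 165 + 120 + 440 + 690 = £1515.
(Supply check: M1 ships 20; M2 ships 75; M3 ships 115.)

1515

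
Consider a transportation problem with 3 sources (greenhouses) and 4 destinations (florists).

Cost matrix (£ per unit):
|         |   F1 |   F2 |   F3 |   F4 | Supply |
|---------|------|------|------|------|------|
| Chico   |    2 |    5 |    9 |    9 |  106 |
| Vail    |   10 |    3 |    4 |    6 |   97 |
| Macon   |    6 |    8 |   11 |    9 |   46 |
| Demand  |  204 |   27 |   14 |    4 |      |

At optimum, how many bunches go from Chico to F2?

0

Optimal shipments:
  Chico->F1: 106 × £2 = £212
  Vail->F1: 52 × £10 = £520
  Vail->F2: 27 × £3 = £81
  Vail->F3: 14 × £4 = £56
  Vail->F4: 4 × £6 = £24
  Macon->F1: 46 × £6 = £276
Total cost = £1169.
The route Chico→F2 is not used.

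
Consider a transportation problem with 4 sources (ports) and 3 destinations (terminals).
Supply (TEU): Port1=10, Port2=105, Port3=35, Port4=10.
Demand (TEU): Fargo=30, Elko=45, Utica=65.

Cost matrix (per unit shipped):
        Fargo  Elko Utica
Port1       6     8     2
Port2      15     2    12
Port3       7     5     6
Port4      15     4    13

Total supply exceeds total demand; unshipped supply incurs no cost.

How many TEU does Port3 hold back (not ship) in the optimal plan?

0

An optimal plan:
  Port1->Utica: 10 × 2 = 20
  Port2->Elko: 45 × 2 = 90
  Port2->Utica: 50 × 12 = 600
  Port3->Fargo: 30 × 7 = 210
  Port3->Utica: 5 × 6 = 30
Total cost = 950.
Port3 ships 35 of its 35, leaving 0.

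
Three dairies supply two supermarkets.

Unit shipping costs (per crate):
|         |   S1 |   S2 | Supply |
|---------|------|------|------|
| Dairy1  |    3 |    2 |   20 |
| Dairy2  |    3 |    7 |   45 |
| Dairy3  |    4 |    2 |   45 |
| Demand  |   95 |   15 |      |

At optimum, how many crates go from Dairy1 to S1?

Optimal shipments:
  Dairy1 to S1: 20 × 3 = 60
  Dairy2 to S1: 45 × 3 = 135
  Dairy3 to S1: 30 × 4 = 120
  Dairy3 to S2: 15 × 2 = 30
Total cost = 345.
So Dairy1→S1 carries 20 crates.

20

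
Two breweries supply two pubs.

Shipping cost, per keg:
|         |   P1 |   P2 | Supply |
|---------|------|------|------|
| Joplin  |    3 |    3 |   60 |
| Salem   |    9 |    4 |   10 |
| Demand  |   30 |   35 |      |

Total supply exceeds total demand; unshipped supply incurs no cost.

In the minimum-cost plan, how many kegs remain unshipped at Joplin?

An optimal plan:
  Joplin to P1: 30 × 3 = 90
  Joplin to P2: 30 × 3 = 90
  Salem to P2: 5 × 4 = 20
Total cost = 200.
Joplin ships 60 of its 60, leaving 0.

0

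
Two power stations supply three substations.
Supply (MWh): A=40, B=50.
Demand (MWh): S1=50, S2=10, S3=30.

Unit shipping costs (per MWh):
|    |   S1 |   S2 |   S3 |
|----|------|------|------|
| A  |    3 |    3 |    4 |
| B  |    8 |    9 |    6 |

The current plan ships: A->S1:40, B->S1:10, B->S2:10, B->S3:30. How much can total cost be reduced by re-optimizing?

Current plan cost = 40·3 + 10·8 + 10·9 + 30·6 = 470.
Optimal plan:
  A→S1: 30 × 3 = 90
  A→S2: 10 × 3 = 30
  B→S1: 20 × 8 = 160
  B→S3: 30 × 6 = 180
Optimal cost = 460.
Saving = 470 − 460 = 10.

10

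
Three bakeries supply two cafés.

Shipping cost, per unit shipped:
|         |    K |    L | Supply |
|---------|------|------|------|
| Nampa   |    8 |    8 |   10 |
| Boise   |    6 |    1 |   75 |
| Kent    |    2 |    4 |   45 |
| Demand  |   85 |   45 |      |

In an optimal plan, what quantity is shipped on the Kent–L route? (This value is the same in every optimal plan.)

0

Optimal shipments:
  Nampa to K: 10 × 8 = 80
  Boise to K: 30 × 6 = 180
  Boise to L: 45 × 1 = 45
  Kent to K: 45 × 2 = 90
Total cost = 395.
The route Kent→L is not used.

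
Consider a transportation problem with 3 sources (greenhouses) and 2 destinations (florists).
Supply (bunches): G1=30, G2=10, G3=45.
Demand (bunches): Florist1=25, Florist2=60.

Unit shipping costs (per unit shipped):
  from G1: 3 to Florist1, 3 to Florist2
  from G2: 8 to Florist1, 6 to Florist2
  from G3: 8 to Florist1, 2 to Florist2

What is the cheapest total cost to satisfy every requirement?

A cheapest plan:
  G1->Florist1: 25 bunches
  G1->Florist2: 5 bunches
  G2->Florist2: 10 bunches
  G3->Florist2: 45 bunches
Total cost = 240.
(Supply check: G1 ships 30; G2 ships 10; G3 ships 45.)

240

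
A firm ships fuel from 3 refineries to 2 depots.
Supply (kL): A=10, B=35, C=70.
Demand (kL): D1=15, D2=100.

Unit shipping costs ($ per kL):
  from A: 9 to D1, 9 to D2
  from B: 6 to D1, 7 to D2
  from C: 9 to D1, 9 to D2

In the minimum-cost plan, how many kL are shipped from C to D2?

70

The minimum-cost plan:
  A–D2: 10 × $9 = $90
  B–D1: 15 × $6 = $90
  B–D2: 20 × $7 = $140
  C–D2: 70 × $9 = $630
Total cost = $950.
So C→D2 carries 70 kL.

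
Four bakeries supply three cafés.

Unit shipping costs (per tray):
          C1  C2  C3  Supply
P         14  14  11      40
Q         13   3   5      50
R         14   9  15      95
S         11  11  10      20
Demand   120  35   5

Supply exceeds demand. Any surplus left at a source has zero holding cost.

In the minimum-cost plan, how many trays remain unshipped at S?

0

An optimal plan:
  Q->C1: 10 × 13 = 130
  Q->C2: 35 × 3 = 105
  Q->C3: 5 × 5 = 25
  R->C1: 90 × 14 = 1260
  S->C1: 20 × 11 = 220
Total cost = 1740.
S ships 20 of its 20, leaving 0.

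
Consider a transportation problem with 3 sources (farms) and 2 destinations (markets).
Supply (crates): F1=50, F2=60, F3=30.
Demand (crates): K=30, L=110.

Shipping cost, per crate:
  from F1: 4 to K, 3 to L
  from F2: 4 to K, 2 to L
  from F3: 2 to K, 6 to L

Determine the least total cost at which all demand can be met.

A cheapest plan:
  F1→L: 50 × 3 = 150
  F2→L: 60 × 2 = 120
  F3→K: 30 × 2 = 60
Total = 150 + 120 + 60 = 330.
(Supply check: F1 ships 50; F2 ships 60; F3 ships 30.)

330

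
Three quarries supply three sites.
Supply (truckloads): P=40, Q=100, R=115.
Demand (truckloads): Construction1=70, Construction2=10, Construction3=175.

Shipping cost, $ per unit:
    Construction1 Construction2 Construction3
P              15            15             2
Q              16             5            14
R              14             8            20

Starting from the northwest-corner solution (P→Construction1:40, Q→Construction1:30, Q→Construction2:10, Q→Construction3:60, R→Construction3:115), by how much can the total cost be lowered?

Current plan cost = 40·15 + 30·16 + 10·5 + 60·14 + 115·20 = $4270.
Optimal plan:
  P to Construction3: 40 truckloads
  Q to Construction3: 100 truckloads
  R to Construction1: 70 truckloads
  R to Construction2: 10 truckloads
  R to Construction3: 35 truckloads
Optimal cost = $3240.
Saving = 4270 − 3240 = $1030.

1030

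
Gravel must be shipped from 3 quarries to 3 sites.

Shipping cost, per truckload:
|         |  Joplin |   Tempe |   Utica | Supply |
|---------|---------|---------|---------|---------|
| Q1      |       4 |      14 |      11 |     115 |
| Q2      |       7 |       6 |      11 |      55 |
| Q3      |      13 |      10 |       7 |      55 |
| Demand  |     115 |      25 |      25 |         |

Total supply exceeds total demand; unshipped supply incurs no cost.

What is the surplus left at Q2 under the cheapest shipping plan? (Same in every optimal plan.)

An optimal plan:
  Q1→Joplin: 115 × 4 = 460
  Q2→Tempe: 25 × 6 = 150
  Q3→Utica: 25 × 7 = 175
Total cost = 785.
Q2 ships 25 of its 55, leaving 30.

30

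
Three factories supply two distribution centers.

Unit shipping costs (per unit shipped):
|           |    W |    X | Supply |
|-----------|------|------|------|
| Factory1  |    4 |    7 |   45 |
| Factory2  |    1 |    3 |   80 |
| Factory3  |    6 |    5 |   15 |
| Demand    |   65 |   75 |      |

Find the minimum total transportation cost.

455

Optimal allocation:
  Factory1->W: 45 × 4 = 180
  Factory2->W: 20 × 1 = 20
  Factory2->X: 60 × 3 = 180
  Factory3->X: 15 × 5 = 75
Total = 180 + 20 + 180 + 75 = 455.
(Supply check: Factory1 ships 45; Factory2 ships 80; Factory3 ships 15.)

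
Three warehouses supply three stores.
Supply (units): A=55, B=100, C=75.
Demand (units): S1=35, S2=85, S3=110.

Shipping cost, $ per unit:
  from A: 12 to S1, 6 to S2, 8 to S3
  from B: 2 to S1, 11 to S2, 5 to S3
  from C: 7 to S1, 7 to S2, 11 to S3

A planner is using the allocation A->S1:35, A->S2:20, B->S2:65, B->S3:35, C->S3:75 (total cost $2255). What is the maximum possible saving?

Current plan cost = 35·12 + 20·6 + 65·11 + 35·5 + 75·11 = $2255.
Optimal plan:
  A->S2: 10 × $6 = $60
  A->S3: 45 × $8 = $360
  B->S1: 35 × $2 = $70
  B->S3: 65 × $5 = $325
  C->S2: 75 × $7 = $525
Optimal cost = $1340.
Saving = 2255 − 1340 = $915.

915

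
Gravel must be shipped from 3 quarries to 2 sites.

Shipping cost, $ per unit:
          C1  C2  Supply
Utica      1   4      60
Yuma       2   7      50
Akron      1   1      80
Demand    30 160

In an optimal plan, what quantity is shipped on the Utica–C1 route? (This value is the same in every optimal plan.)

0

The minimum-cost plan:
  Utica->C2: 60 truckloads
  Yuma->C1: 30 truckloads
  Yuma->C2: 20 truckloads
  Akron->C2: 80 truckloads
Total cost = $520.
The route Utica→C1 is not used.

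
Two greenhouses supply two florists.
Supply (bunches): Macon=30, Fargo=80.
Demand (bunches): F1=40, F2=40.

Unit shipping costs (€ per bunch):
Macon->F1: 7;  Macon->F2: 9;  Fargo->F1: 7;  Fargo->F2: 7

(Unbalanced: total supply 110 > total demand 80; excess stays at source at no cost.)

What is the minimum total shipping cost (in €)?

Optimal allocation:
  Macon–F1: 30 × €7 = €210
  Fargo–F1: 10 × €7 = €70
  Fargo–F2: 40 × €7 = €280
Total = 210 + 70 + 280 = €560.

560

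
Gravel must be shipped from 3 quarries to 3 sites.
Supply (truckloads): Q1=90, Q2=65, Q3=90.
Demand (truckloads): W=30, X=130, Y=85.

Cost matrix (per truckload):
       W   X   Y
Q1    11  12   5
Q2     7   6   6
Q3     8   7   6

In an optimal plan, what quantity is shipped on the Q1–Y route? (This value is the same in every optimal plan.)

85

Solving gives:
  Q1→W: 5 × 11 = 55
  Q1→Y: 85 × 5 = 425
  Q2→W: 25 × 7 = 175
  Q2→X: 40 × 6 = 240
  Q3→X: 90 × 7 = 630
Total cost = 1525.
So Q1→Y carries 85 truckloads.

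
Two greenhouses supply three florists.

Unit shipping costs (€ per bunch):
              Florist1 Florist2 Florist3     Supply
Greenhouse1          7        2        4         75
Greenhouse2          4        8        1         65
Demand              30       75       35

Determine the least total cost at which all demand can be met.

One minimum-cost allocation:
  Greenhouse1->Florist2: 75 bunches
  Greenhouse2->Florist1: 30 bunches
  Greenhouse2->Florist3: 35 bunches
Total cost = €305.

305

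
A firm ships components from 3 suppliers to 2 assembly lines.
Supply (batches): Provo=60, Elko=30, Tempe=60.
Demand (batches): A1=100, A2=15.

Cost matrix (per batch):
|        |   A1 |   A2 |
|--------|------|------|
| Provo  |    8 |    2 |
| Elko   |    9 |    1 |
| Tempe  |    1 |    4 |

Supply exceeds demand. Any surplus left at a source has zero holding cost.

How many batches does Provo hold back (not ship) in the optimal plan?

20

An optimal plan:
  Provo to A1: 40 × 8 = 320
  Elko to A2: 15 × 1 = 15
  Tempe to A1: 60 × 1 = 60
Total cost = 395.
Provo ships 40 of its 60, leaving 20.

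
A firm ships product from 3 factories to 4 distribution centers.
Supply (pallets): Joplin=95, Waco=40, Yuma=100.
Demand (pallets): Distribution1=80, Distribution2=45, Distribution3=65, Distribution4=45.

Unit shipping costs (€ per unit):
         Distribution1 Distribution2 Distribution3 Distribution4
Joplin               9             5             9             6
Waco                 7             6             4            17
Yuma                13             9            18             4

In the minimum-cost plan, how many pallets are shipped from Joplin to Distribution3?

The minimum-cost plan:
  Joplin to Distribution1: 25 × €9 = €225
  Joplin to Distribution2: 45 × €5 = €225
  Joplin to Distribution3: 25 × €9 = €225
  Waco to Distribution3: 40 × €4 = €160
  Yuma to Distribution1: 55 × €13 = €715
  Yuma to Distribution4: 45 × €4 = €180
Total cost = €1730.
So Joplin→Distribution3 carries 25 pallets.

25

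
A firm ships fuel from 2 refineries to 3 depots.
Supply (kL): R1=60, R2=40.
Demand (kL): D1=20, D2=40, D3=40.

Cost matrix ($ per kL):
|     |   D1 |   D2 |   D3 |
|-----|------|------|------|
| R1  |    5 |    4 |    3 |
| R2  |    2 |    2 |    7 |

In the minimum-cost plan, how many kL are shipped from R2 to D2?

20

The minimum-cost plan:
  R1->D2: 20 × $4 = $80
  R1->D3: 40 × $3 = $120
  R2->D1: 20 × $2 = $40
  R2->D2: 20 × $2 = $40
Total cost = $280.
So R2→D2 carries 20 kL.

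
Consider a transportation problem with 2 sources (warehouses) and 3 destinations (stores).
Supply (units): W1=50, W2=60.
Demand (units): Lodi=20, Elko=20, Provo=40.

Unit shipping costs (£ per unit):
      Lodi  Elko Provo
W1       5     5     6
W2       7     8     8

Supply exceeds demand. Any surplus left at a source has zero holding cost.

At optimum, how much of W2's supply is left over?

An optimal plan:
  W1->Lodi: 20 units
  W1->Elko: 20 units
  W1->Provo: 10 units
  W2->Provo: 30 units
Total cost = £500.
W2 ships 30 of its 60, leaving 30.

30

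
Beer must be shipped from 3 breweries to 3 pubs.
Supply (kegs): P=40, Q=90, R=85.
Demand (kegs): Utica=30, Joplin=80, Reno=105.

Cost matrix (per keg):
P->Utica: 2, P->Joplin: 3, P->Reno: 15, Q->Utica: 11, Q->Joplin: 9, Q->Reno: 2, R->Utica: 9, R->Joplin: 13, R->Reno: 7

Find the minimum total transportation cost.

An optimal shipping plan:
  P->Joplin: 40 kegs
  Q->Reno: 90 kegs
  R->Utica: 30 kegs
  R->Joplin: 40 kegs
  R->Reno: 15 kegs
Total cost = 1195.
(Supply check: P ships 40; Q ships 90; R ships 85.)

1195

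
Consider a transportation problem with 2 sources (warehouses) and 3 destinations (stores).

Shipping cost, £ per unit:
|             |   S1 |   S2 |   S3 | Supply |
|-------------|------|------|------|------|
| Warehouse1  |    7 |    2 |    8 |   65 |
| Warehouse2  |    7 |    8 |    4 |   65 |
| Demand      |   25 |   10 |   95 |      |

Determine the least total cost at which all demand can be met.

695

Optimal allocation:
  Warehouse1–S1: 25 × £7 = £175
  Warehouse1–S2: 10 × £2 = £20
  Warehouse1–S3: 30 × £8 = £240
  Warehouse2–S3: 65 × £4 = £260
Total = 175 + 20 + 240 + 260 = £695.
(Supply check: Warehouse1 ships 65; Warehouse2 ships 65.)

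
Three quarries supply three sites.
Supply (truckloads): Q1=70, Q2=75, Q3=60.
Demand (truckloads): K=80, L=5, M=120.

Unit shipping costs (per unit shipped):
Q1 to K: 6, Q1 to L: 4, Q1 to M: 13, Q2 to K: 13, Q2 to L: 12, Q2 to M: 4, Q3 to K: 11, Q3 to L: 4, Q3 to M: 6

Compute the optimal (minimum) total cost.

A cheapest plan:
  Q1->K: 70 truckloads
  Q2->M: 75 truckloads
  Q3->K: 10 truckloads
  Q3->L: 5 truckloads
  Q3->M: 45 truckloads
Total cost = 1120.

1120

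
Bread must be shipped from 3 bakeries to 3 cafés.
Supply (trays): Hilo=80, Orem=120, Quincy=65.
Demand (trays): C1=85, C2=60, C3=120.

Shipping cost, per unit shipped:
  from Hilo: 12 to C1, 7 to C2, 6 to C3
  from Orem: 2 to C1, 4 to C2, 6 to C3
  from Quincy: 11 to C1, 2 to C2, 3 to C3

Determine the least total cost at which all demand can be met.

A cheapest plan:
  Hilo–C3: 80 trays
  Orem–C1: 85 trays
  Orem–C2: 35 trays
  Quincy–C2: 25 trays
  Quincy–C3: 40 trays
Total cost = 960.
(Supply check: Hilo ships 80; Orem ships 120; Quincy ships 65.)

960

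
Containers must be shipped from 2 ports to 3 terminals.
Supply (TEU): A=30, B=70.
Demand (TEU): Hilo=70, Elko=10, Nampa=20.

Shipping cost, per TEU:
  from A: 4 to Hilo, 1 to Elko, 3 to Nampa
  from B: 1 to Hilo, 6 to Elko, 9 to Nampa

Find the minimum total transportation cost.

140

A cheapest plan:
  A to Elko: 10 TEU
  A to Nampa: 20 TEU
  B to Hilo: 70 TEU
Total cost = 140.
(Supply check: A ships 30; B ships 70.)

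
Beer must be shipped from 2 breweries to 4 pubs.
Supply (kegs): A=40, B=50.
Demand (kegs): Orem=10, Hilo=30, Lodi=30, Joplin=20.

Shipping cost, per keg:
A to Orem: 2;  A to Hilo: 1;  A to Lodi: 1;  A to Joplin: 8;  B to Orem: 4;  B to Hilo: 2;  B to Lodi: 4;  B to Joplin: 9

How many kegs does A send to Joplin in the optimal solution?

Optimal shipments:
  A->Orem: 10 × 2 = 20
  A->Lodi: 30 × 1 = 30
  B->Hilo: 30 × 2 = 60
  B->Joplin: 20 × 9 = 180
Total cost = 290.
The route A→Joplin is not used.

0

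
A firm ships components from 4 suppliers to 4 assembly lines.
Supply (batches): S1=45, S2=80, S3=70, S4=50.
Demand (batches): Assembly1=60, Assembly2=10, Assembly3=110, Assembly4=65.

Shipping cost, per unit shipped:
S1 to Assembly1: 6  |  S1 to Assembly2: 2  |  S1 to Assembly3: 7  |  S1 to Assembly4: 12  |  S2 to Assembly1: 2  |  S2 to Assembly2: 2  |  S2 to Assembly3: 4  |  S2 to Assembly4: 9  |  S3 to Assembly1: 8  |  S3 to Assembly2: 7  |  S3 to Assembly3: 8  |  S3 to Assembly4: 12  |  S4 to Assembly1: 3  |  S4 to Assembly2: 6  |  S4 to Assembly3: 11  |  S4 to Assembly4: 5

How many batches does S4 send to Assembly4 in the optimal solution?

Solving gives:
  S1→Assembly2: 10 batches
  S1→Assembly3: 35 batches
  S2→Assembly1: 60 batches
  S2→Assembly3: 20 batches
  S3→Assembly3: 55 batches
  S3→Assembly4: 15 batches
  S4→Assembly4: 50 batches
Total cost = 1335.
So S4→Assembly4 carries 50 batches.

50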